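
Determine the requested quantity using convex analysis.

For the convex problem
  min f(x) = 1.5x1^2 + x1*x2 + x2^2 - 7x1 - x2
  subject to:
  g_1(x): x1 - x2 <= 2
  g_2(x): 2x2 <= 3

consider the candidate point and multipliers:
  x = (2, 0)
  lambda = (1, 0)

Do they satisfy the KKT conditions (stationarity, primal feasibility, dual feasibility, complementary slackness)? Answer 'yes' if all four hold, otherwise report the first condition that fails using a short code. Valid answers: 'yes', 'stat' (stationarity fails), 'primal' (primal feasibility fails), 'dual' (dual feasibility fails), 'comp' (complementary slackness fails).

Gradient of f: grad f(x) = Q x + c = (-1, 1)
Constraint values g_i(x) = a_i^T x - b_i:
  g_1((2, 0)) = 0
  g_2((2, 0)) = -3
Stationarity residual: grad f(x) + sum_i lambda_i a_i = (0, 0)
  -> stationarity OK
Primal feasibility (all g_i <= 0): OK
Dual feasibility (all lambda_i >= 0): OK
Complementary slackness (lambda_i * g_i(x) = 0 for all i): OK

Verdict: yes, KKT holds.

yes


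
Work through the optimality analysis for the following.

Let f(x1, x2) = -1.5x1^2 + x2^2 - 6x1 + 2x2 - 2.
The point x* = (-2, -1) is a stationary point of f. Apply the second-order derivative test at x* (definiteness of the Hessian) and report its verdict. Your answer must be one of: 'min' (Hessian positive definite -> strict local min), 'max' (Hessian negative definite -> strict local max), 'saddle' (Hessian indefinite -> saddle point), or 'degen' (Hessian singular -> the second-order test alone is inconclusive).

Compute the Hessian H = grad^2 f:
  H = [[-3, 0], [0, 2]]
Verify stationarity: grad f(x*) = H x* + g = (0, 0).
Eigenvalues of H: -3, 2.
Eigenvalues have mixed signs, so H is indefinite -> x* is a saddle point.

saddle


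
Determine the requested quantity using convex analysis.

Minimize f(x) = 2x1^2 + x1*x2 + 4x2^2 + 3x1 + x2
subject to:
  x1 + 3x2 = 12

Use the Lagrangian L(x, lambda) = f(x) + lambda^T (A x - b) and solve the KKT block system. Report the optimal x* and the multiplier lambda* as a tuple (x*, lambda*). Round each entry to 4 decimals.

Form the Lagrangian:
  L(x, lambda) = (1/2) x^T Q x + c^T x + lambda^T (A x - b)
Stationarity (grad_x L = 0): Q x + c + A^T lambda = 0.
Primal feasibility: A x = b.

This gives the KKT block system:
  [ Q   A^T ] [ x     ]   [-c ]
  [ A    0  ] [ lambda ] = [ b ]

Solving the linear system:
  x*      = (0.9474, 3.6842)
  lambda* = (-10.4737)
  f(x*)   = 66.1053

x* = (0.9474, 3.6842), lambda* = (-10.4737)


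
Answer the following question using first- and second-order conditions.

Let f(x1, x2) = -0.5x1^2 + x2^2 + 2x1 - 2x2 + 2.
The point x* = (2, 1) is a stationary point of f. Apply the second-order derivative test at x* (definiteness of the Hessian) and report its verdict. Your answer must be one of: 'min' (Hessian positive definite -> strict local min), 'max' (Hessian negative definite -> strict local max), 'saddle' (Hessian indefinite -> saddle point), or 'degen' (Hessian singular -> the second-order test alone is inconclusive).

Compute the Hessian H = grad^2 f:
  H = [[-1, 0], [0, 2]]
Verify stationarity: grad f(x*) = H x* + g = (0, 0).
Eigenvalues of H: -1, 2.
Eigenvalues have mixed signs, so H is indefinite -> x* is a saddle point.

saddle


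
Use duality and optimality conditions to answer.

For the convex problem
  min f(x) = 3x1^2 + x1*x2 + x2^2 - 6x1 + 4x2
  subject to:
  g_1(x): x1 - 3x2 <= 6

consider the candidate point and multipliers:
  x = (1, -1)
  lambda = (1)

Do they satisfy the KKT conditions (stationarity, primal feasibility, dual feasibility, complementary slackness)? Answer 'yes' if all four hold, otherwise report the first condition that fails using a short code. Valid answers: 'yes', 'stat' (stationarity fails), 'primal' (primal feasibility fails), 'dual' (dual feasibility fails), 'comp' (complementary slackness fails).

Gradient of f: grad f(x) = Q x + c = (-1, 3)
Constraint values g_i(x) = a_i^T x - b_i:
  g_1((1, -1)) = -2
Stationarity residual: grad f(x) + sum_i lambda_i a_i = (0, 0)
  -> stationarity OK
Primal feasibility (all g_i <= 0): OK
Dual feasibility (all lambda_i >= 0): OK
Complementary slackness (lambda_i * g_i(x) = 0 for all i): FAILS

Verdict: the first failing condition is complementary_slackness -> comp.

comp


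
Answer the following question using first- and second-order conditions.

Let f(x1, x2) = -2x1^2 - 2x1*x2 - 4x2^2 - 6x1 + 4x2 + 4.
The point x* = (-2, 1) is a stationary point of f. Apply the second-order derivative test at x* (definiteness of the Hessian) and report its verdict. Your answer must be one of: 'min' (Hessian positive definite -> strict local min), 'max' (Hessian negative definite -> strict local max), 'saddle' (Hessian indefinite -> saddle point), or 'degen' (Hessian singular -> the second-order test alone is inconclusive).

Compute the Hessian H = grad^2 f:
  H = [[-4, -2], [-2, -8]]
Verify stationarity: grad f(x*) = H x* + g = (0, 0).
Eigenvalues of H: -8.8284, -3.1716.
Both eigenvalues < 0, so H is negative definite -> x* is a strict local max.

max


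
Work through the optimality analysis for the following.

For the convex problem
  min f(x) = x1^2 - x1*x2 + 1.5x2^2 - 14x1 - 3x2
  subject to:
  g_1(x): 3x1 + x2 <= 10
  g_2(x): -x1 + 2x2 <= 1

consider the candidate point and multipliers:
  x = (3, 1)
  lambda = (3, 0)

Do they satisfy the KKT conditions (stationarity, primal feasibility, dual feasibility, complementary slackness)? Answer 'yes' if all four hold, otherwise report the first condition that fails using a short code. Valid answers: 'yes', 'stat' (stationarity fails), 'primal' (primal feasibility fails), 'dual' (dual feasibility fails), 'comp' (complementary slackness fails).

Gradient of f: grad f(x) = Q x + c = (-9, -3)
Constraint values g_i(x) = a_i^T x - b_i:
  g_1((3, 1)) = 0
  g_2((3, 1)) = -2
Stationarity residual: grad f(x) + sum_i lambda_i a_i = (0, 0)
  -> stationarity OK
Primal feasibility (all g_i <= 0): OK
Dual feasibility (all lambda_i >= 0): OK
Complementary slackness (lambda_i * g_i(x) = 0 for all i): OK

Verdict: yes, KKT holds.

yes


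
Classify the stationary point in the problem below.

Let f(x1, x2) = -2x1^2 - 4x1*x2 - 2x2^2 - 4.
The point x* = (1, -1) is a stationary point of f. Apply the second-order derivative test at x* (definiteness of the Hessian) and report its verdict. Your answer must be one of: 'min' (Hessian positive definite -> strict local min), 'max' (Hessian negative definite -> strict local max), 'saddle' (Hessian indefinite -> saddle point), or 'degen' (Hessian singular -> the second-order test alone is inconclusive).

Compute the Hessian H = grad^2 f:
  H = [[-4, -4], [-4, -4]]
Verify stationarity: grad f(x*) = H x* + g = (0, 0).
Eigenvalues of H: -8, 0.
H has a zero eigenvalue (singular; negative semidefinite but not definite), so H is neither positive definite, negative definite, nor indefinite. The second-order test alone is inconclusive -> degen.
(Indeed, f is constant along the null direction of H through x*, so x* is not a strict local extremum.)

degen


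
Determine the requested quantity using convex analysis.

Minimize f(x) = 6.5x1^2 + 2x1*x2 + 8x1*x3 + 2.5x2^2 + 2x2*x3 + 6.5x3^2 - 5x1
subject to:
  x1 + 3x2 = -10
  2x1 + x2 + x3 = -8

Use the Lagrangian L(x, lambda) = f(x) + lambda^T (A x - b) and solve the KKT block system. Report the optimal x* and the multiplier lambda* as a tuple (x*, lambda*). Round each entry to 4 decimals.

Form the Lagrangian:
  L(x, lambda) = (1/2) x^T Q x + c^T x + lambda^T (A x - b)
Stationarity (grad_x L = 0): Q x + c + A^T lambda = 0.
Primal feasibility: A x = b.

This gives the KKT block system:
  [ Q   A^T ] [ x     ]   [-c ]
  [ A    0  ] [ lambda ] = [ b ]

Solving the linear system:
  x*      = (-3.0093, -2.3302, 0.3488)
  lambda* = (-2.4093, 24.2)
  f(x*)   = 92.2767

x* = (-3.0093, -2.3302, 0.3488), lambda* = (-2.4093, 24.2)


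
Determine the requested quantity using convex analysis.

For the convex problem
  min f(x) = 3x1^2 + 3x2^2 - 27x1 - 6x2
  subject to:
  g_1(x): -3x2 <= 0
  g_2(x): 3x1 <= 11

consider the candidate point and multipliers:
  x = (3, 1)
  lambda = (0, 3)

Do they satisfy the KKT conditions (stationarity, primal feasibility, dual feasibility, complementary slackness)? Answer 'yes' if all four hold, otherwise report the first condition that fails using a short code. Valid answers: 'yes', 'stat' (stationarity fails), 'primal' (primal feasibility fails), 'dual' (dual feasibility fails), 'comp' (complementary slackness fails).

Gradient of f: grad f(x) = Q x + c = (-9, 0)
Constraint values g_i(x) = a_i^T x - b_i:
  g_1((3, 1)) = -3
  g_2((3, 1)) = -2
Stationarity residual: grad f(x) + sum_i lambda_i a_i = (0, 0)
  -> stationarity OK
Primal feasibility (all g_i <= 0): OK
Dual feasibility (all lambda_i >= 0): OK
Complementary slackness (lambda_i * g_i(x) = 0 for all i): FAILS

Verdict: the first failing condition is complementary_slackness -> comp.

comp


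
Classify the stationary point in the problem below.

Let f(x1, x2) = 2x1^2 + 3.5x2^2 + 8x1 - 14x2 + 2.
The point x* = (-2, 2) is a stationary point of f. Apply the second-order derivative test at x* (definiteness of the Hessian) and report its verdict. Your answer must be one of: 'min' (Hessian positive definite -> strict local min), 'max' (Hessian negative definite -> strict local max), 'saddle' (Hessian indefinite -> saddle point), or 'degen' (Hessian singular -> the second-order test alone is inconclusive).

Compute the Hessian H = grad^2 f:
  H = [[4, 0], [0, 7]]
Verify stationarity: grad f(x*) = H x* + g = (0, 0).
Eigenvalues of H: 4, 7.
Both eigenvalues > 0, so H is positive definite -> x* is a strict local min.

min


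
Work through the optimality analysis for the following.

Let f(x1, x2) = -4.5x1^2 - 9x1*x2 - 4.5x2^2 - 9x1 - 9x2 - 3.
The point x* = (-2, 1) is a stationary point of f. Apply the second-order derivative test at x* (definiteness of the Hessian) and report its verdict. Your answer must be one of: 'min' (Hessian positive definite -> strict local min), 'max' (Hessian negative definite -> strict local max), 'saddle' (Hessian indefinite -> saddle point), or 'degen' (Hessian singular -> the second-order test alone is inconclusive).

Compute the Hessian H = grad^2 f:
  H = [[-9, -9], [-9, -9]]
Verify stationarity: grad f(x*) = H x* + g = (0, 0).
Eigenvalues of H: -18, 0.
H has a zero eigenvalue (singular; negative semidefinite but not definite), so H is neither positive definite, negative definite, nor indefinite. The second-order test alone is inconclusive -> degen.
(Indeed, f is constant along the null direction of H through x*, so x* is not a strict local extremum.)

degen


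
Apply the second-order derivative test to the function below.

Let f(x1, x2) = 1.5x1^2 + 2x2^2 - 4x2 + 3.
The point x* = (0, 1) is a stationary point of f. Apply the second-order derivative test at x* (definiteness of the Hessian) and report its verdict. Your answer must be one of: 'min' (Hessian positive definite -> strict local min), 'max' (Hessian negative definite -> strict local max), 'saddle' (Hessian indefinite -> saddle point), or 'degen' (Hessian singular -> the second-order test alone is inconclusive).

Compute the Hessian H = grad^2 f:
  H = [[3, 0], [0, 4]]
Verify stationarity: grad f(x*) = H x* + g = (0, 0).
Eigenvalues of H: 3, 4.
Both eigenvalues > 0, so H is positive definite -> x* is a strict local min.

min


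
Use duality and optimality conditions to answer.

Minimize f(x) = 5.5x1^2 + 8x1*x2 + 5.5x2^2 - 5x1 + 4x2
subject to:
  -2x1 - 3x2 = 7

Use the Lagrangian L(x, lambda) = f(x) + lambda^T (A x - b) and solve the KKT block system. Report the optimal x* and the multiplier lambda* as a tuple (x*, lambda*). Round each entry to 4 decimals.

Form the Lagrangian:
  L(x, lambda) = (1/2) x^T Q x + c^T x + lambda^T (A x - b)
Stationarity (grad_x L = 0): Q x + c + A^T lambda = 0.
Primal feasibility: A x = b.

This gives the KKT block system:
  [ Q   A^T ] [ x     ]   [-c ]
  [ A    0  ] [ lambda ] = [ b ]

Solving the linear system:
  x*      = (1.766, -3.5106)
  lambda* = (-6.8298)
  f(x*)   = 12.4681

x* = (1.766, -3.5106), lambda* = (-6.8298)


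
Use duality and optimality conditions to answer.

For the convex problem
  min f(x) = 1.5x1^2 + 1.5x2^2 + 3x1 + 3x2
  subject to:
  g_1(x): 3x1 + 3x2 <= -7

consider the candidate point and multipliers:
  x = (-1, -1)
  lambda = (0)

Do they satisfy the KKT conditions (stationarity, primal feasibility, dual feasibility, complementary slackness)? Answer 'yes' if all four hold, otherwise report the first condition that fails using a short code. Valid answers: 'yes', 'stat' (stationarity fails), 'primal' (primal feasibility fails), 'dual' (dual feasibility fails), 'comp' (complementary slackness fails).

Gradient of f: grad f(x) = Q x + c = (0, 0)
Constraint values g_i(x) = a_i^T x - b_i:
  g_1((-1, -1)) = 1
Stationarity residual: grad f(x) + sum_i lambda_i a_i = (0, 0)
  -> stationarity OK
Primal feasibility (all g_i <= 0): FAILS
Dual feasibility (all lambda_i >= 0): OK
Complementary slackness (lambda_i * g_i(x) = 0 for all i): OK

Verdict: the first failing condition is primal_feasibility -> primal.

primal


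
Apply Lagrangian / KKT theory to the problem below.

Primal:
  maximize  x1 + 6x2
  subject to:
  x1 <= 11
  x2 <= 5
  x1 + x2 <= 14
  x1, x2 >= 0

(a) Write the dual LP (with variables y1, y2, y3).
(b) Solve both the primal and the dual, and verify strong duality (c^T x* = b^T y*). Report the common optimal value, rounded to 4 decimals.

The standard primal-dual pair for 'max c^T x s.t. A x <= b, x >= 0' is:
  Dual:  min b^T y  s.t.  A^T y >= c,  y >= 0.

So the dual LP is:
  minimize  11y1 + 5y2 + 14y3
  subject to:
    y1 + y3 >= 1
    y2 + y3 >= 6
    y1, y2, y3 >= 0

Solving the primal: x* = (9, 5).
  primal value c^T x* = 39.
Solving the dual: y* = (0, 5, 1).
  dual value b^T y* = 39.
Strong duality: c^T x* = b^T y*. Confirmed.

39


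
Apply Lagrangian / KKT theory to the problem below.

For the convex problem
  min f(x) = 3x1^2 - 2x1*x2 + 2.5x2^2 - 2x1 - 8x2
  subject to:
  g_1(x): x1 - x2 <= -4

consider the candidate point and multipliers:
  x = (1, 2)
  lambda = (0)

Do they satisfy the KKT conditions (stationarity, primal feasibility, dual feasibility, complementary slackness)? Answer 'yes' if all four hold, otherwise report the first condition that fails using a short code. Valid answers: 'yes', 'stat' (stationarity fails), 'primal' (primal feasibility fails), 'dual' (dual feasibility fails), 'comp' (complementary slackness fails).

Gradient of f: grad f(x) = Q x + c = (0, 0)
Constraint values g_i(x) = a_i^T x - b_i:
  g_1((1, 2)) = 3
Stationarity residual: grad f(x) + sum_i lambda_i a_i = (0, 0)
  -> stationarity OK
Primal feasibility (all g_i <= 0): FAILS
Dual feasibility (all lambda_i >= 0): OK
Complementary slackness (lambda_i * g_i(x) = 0 for all i): OK

Verdict: the first failing condition is primal_feasibility -> primal.

primal


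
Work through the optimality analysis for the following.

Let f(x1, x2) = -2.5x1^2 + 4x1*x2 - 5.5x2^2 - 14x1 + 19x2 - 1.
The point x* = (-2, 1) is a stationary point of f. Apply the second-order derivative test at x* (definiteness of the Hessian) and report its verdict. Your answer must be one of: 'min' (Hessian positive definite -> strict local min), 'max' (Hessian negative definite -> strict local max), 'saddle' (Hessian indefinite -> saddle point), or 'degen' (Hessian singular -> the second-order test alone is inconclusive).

Compute the Hessian H = grad^2 f:
  H = [[-5, 4], [4, -11]]
Verify stationarity: grad f(x*) = H x* + g = (0, 0).
Eigenvalues of H: -13, -3.
Both eigenvalues < 0, so H is negative definite -> x* is a strict local max.

max


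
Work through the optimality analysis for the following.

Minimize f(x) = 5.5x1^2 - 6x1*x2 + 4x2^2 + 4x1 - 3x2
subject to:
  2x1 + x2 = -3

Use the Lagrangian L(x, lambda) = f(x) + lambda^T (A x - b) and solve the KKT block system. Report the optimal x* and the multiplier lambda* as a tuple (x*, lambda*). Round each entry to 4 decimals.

Form the Lagrangian:
  L(x, lambda) = (1/2) x^T Q x + c^T x + lambda^T (A x - b)
Stationarity (grad_x L = 0): Q x + c + A^T lambda = 0.
Primal feasibility: A x = b.

This gives the KKT block system:
  [ Q   A^T ] [ x     ]   [-c ]
  [ A    0  ] [ lambda ] = [ b ]

Solving the linear system:
  x*      = (-1.1343, -0.7313)
  lambda* = (2.0448)
  f(x*)   = 1.8955

x* = (-1.1343, -0.7313), lambda* = (2.0448)


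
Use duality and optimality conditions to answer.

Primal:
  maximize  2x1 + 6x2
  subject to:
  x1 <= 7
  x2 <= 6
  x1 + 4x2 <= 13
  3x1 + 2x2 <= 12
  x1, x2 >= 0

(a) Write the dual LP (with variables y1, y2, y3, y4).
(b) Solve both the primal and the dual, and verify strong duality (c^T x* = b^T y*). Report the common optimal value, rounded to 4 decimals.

The standard primal-dual pair for 'max c^T x s.t. A x <= b, x >= 0' is:
  Dual:  min b^T y  s.t.  A^T y >= c,  y >= 0.

So the dual LP is:
  minimize  7y1 + 6y2 + 13y3 + 12y4
  subject to:
    y1 + y3 + 3y4 >= 2
    y2 + 4y3 + 2y4 >= 6
    y1, y2, y3, y4 >= 0

Solving the primal: x* = (2.2, 2.7).
  primal value c^T x* = 20.6.
Solving the dual: y* = (0, 0, 1.4, 0.2).
  dual value b^T y* = 20.6.
Strong duality: c^T x* = b^T y*. Confirmed.

20.6


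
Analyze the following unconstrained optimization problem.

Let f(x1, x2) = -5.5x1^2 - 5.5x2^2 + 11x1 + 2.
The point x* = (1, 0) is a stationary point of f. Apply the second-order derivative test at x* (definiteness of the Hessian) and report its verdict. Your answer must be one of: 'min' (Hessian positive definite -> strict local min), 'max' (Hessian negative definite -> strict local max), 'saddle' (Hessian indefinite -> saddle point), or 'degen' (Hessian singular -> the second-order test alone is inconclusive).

Compute the Hessian H = grad^2 f:
  H = [[-11, 0], [0, -11]]
Verify stationarity: grad f(x*) = H x* + g = (0, 0).
Eigenvalues of H: -11, -11.
Both eigenvalues < 0, so H is negative definite -> x* is a strict local max.

max


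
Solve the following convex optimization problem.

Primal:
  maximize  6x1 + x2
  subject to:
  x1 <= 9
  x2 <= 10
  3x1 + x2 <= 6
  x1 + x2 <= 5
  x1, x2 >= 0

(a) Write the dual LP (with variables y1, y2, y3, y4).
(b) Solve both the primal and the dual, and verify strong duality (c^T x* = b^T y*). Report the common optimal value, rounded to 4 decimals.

The standard primal-dual pair for 'max c^T x s.t. A x <= b, x >= 0' is:
  Dual:  min b^T y  s.t.  A^T y >= c,  y >= 0.

So the dual LP is:
  minimize  9y1 + 10y2 + 6y3 + 5y4
  subject to:
    y1 + 3y3 + y4 >= 6
    y2 + y3 + y4 >= 1
    y1, y2, y3, y4 >= 0

Solving the primal: x* = (2, 0).
  primal value c^T x* = 12.
Solving the dual: y* = (0, 0, 2, 0).
  dual value b^T y* = 12.
Strong duality: c^T x* = b^T y*. Confirmed.

12


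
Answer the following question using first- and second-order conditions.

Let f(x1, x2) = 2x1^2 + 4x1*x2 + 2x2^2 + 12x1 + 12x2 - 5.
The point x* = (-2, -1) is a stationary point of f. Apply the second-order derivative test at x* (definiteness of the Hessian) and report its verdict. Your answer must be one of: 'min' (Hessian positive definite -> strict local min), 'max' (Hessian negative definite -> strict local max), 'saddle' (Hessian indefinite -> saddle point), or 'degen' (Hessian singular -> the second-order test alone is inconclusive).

Compute the Hessian H = grad^2 f:
  H = [[4, 4], [4, 4]]
Verify stationarity: grad f(x*) = H x* + g = (0, 0).
Eigenvalues of H: 0, 8.
H has a zero eigenvalue (singular; positive semidefinite but not definite), so H is neither positive definite, negative definite, nor indefinite. The second-order test alone is inconclusive -> degen.
(Indeed, f is constant along the null direction of H through x*, so x* is not a strict local extremum.)

degen


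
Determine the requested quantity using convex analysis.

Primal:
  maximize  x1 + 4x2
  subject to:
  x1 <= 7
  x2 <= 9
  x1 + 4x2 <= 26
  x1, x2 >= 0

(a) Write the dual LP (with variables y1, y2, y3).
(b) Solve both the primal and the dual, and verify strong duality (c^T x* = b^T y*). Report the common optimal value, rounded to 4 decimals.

The standard primal-dual pair for 'max c^T x s.t. A x <= b, x >= 0' is:
  Dual:  min b^T y  s.t.  A^T y >= c,  y >= 0.

So the dual LP is:
  minimize  7y1 + 9y2 + 26y3
  subject to:
    y1 + y3 >= 1
    y2 + 4y3 >= 4
    y1, y2, y3 >= 0

Solving the primal: x* = (0, 6.5).
  primal value c^T x* = 26.
Solving the dual: y* = (0, 0, 1).
  dual value b^T y* = 26.
Strong duality: c^T x* = b^T y*. Confirmed.

26


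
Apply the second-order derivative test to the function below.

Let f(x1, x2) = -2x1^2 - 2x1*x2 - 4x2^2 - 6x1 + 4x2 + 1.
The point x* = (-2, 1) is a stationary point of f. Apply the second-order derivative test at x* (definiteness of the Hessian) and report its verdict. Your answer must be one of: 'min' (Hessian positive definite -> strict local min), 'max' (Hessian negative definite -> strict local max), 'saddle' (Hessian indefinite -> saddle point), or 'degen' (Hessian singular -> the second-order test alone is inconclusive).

Compute the Hessian H = grad^2 f:
  H = [[-4, -2], [-2, -8]]
Verify stationarity: grad f(x*) = H x* + g = (0, 0).
Eigenvalues of H: -8.8284, -3.1716.
Both eigenvalues < 0, so H is negative definite -> x* is a strict local max.

max


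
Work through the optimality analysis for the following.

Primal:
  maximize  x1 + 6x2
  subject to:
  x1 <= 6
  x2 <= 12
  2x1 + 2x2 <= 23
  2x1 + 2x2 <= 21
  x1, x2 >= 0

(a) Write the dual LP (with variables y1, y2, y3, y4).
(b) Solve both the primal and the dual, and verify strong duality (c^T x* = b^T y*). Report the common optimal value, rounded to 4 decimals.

The standard primal-dual pair for 'max c^T x s.t. A x <= b, x >= 0' is:
  Dual:  min b^T y  s.t.  A^T y >= c,  y >= 0.

So the dual LP is:
  minimize  6y1 + 12y2 + 23y3 + 21y4
  subject to:
    y1 + 2y3 + 2y4 >= 1
    y2 + 2y3 + 2y4 >= 6
    y1, y2, y3, y4 >= 0

Solving the primal: x* = (0, 10.5).
  primal value c^T x* = 63.
Solving the dual: y* = (0, 0, 0, 3).
  dual value b^T y* = 63.
Strong duality: c^T x* = b^T y*. Confirmed.

63


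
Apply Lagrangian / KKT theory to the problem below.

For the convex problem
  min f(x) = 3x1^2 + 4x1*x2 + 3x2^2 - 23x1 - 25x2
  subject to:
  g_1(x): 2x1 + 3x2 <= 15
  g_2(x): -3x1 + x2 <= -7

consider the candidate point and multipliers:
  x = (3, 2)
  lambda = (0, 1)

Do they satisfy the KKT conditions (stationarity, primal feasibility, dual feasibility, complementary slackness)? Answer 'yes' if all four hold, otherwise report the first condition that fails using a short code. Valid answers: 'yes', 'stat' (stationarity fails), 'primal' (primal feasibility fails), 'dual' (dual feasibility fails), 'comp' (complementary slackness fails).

Gradient of f: grad f(x) = Q x + c = (3, -1)
Constraint values g_i(x) = a_i^T x - b_i:
  g_1((3, 2)) = -3
  g_2((3, 2)) = 0
Stationarity residual: grad f(x) + sum_i lambda_i a_i = (0, 0)
  -> stationarity OK
Primal feasibility (all g_i <= 0): OK
Dual feasibility (all lambda_i >= 0): OK
Complementary slackness (lambda_i * g_i(x) = 0 for all i): OK

Verdict: yes, KKT holds.

yes


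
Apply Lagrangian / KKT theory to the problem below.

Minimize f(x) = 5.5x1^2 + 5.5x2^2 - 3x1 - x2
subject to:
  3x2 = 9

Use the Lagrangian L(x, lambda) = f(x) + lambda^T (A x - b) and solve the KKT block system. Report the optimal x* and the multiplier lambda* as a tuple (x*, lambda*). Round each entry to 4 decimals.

Form the Lagrangian:
  L(x, lambda) = (1/2) x^T Q x + c^T x + lambda^T (A x - b)
Stationarity (grad_x L = 0): Q x + c + A^T lambda = 0.
Primal feasibility: A x = b.

This gives the KKT block system:
  [ Q   A^T ] [ x     ]   [-c ]
  [ A    0  ] [ lambda ] = [ b ]

Solving the linear system:
  x*      = (0.2727, 3)
  lambda* = (-10.6667)
  f(x*)   = 46.0909

x* = (0.2727, 3), lambda* = (-10.6667)


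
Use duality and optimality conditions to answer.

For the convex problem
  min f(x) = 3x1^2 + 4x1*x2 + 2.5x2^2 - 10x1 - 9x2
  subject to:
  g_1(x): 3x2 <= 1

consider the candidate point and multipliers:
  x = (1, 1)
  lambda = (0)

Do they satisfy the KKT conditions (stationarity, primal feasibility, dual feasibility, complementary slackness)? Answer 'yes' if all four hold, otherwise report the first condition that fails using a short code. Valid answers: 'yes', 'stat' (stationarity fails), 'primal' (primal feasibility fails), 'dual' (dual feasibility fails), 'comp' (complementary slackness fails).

Gradient of f: grad f(x) = Q x + c = (0, 0)
Constraint values g_i(x) = a_i^T x - b_i:
  g_1((1, 1)) = 2
Stationarity residual: grad f(x) + sum_i lambda_i a_i = (0, 0)
  -> stationarity OK
Primal feasibility (all g_i <= 0): FAILS
Dual feasibility (all lambda_i >= 0): OK
Complementary slackness (lambda_i * g_i(x) = 0 for all i): OK

Verdict: the first failing condition is primal_feasibility -> primal.

primal


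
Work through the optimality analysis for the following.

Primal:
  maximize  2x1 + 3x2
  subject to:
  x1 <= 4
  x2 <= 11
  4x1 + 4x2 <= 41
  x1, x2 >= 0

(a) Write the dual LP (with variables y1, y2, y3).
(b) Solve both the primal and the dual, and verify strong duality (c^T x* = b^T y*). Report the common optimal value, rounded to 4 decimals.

The standard primal-dual pair for 'max c^T x s.t. A x <= b, x >= 0' is:
  Dual:  min b^T y  s.t.  A^T y >= c,  y >= 0.

So the dual LP is:
  minimize  4y1 + 11y2 + 41y3
  subject to:
    y1 + 4y3 >= 2
    y2 + 4y3 >= 3
    y1, y2, y3 >= 0

Solving the primal: x* = (0, 10.25).
  primal value c^T x* = 30.75.
Solving the dual: y* = (0, 0, 0.75).
  dual value b^T y* = 30.75.
Strong duality: c^T x* = b^T y*. Confirmed.

30.75


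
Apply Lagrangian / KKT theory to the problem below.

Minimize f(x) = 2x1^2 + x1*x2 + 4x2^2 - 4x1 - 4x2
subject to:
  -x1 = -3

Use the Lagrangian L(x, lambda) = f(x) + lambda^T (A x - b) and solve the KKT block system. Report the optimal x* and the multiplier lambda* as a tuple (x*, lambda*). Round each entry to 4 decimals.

Form the Lagrangian:
  L(x, lambda) = (1/2) x^T Q x + c^T x + lambda^T (A x - b)
Stationarity (grad_x L = 0): Q x + c + A^T lambda = 0.
Primal feasibility: A x = b.

This gives the KKT block system:
  [ Q   A^T ] [ x     ]   [-c ]
  [ A    0  ] [ lambda ] = [ b ]

Solving the linear system:
  x*      = (3, 0.125)
  lambda* = (8.125)
  f(x*)   = 5.9375

x* = (3, 0.125), lambda* = (8.125)


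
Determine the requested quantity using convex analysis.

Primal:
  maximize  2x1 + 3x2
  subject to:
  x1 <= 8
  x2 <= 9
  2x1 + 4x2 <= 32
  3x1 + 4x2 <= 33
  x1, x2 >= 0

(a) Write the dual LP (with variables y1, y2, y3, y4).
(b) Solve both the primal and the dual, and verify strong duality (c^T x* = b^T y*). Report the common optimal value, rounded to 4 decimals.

The standard primal-dual pair for 'max c^T x s.t. A x <= b, x >= 0' is:
  Dual:  min b^T y  s.t.  A^T y >= c,  y >= 0.

So the dual LP is:
  minimize  8y1 + 9y2 + 32y3 + 33y4
  subject to:
    y1 + 2y3 + 3y4 >= 2
    y2 + 4y3 + 4y4 >= 3
    y1, y2, y3, y4 >= 0

Solving the primal: x* = (1, 7.5).
  primal value c^T x* = 24.5.
Solving the dual: y* = (0, 0, 0.25, 0.5).
  dual value b^T y* = 24.5.
Strong duality: c^T x* = b^T y*. Confirmed.

24.5


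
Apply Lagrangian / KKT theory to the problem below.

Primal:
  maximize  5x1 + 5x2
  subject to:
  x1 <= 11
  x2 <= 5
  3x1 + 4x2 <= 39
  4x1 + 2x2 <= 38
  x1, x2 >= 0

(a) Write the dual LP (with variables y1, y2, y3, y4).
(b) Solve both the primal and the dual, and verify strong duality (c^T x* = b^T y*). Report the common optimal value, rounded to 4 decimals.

The standard primal-dual pair for 'max c^T x s.t. A x <= b, x >= 0' is:
  Dual:  min b^T y  s.t.  A^T y >= c,  y >= 0.

So the dual LP is:
  minimize  11y1 + 5y2 + 39y3 + 38y4
  subject to:
    y1 + 3y3 + 4y4 >= 5
    y2 + 4y3 + 2y4 >= 5
    y1, y2, y3, y4 >= 0

Solving the primal: x* = (7.4, 4.2).
  primal value c^T x* = 58.
Solving the dual: y* = (0, 0, 1, 0.5).
  dual value b^T y* = 58.
Strong duality: c^T x* = b^T y*. Confirmed.

58


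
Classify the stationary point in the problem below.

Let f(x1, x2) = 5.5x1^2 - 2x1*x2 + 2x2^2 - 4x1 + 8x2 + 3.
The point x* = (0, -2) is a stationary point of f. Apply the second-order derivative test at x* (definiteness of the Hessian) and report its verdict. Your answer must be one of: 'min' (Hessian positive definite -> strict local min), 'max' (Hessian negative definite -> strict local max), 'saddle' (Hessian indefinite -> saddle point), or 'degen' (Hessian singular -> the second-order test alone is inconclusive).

Compute the Hessian H = grad^2 f:
  H = [[11, -2], [-2, 4]]
Verify stationarity: grad f(x*) = H x* + g = (0, 0).
Eigenvalues of H: 3.4689, 11.5311.
Both eigenvalues > 0, so H is positive definite -> x* is a strict local min.

min


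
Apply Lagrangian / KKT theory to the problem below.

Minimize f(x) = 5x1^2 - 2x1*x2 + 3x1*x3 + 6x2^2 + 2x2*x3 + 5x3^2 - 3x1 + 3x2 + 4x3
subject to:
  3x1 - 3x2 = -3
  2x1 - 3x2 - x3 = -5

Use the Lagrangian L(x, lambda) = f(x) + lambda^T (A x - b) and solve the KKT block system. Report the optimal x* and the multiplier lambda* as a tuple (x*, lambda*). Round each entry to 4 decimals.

Form the Lagrangian:
  L(x, lambda) = (1/2) x^T Q x + c^T x + lambda^T (A x - b)
Stationarity (grad_x L = 0): Q x + c + A^T lambda = 0.
Primal feasibility: A x = b.

This gives the KKT block system:
  [ Q   A^T ] [ x     ]   [-c ]
  [ A    0  ] [ lambda ] = [ b ]

Solving the linear system:
  x*      = (0.3333, 1.3333, 1.6667)
  lambda* = (-17.1111, 24.3333)
  f(x*)   = 40

x* = (0.3333, 1.3333, 1.6667), lambda* = (-17.1111, 24.3333)


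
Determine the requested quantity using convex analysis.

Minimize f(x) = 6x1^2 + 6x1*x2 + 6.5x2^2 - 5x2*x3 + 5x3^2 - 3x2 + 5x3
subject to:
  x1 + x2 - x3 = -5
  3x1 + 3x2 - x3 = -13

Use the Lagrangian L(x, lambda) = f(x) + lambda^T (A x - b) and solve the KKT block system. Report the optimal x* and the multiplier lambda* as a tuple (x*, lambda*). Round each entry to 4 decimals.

Form the Lagrangian:
  L(x, lambda) = (1/2) x^T Q x + c^T x + lambda^T (A x - b)
Stationarity (grad_x L = 0): Q x + c + A^T lambda = 0.
Primal feasibility: A x = b.

This gives the KKT block system:
  [ Q   A^T ] [ x     ]   [-c ]
  [ A    0  ] [ lambda ] = [ b ]

Solving the linear system:
  x*      = (-2.7692, -1.2308, 1)
  lambda* = (11.4231, 9.7308)
  f(x*)   = 96.1538

x* = (-2.7692, -1.2308, 1), lambda* = (11.4231, 9.7308)


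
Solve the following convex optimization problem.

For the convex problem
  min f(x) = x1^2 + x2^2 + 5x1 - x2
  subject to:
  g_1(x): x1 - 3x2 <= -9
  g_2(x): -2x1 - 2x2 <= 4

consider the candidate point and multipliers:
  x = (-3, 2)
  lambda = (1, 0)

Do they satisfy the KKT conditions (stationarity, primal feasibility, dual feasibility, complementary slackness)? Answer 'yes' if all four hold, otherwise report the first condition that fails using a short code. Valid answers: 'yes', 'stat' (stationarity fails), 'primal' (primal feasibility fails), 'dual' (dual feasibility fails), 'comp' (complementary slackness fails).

Gradient of f: grad f(x) = Q x + c = (-1, 3)
Constraint values g_i(x) = a_i^T x - b_i:
  g_1((-3, 2)) = 0
  g_2((-3, 2)) = -2
Stationarity residual: grad f(x) + sum_i lambda_i a_i = (0, 0)
  -> stationarity OK
Primal feasibility (all g_i <= 0): OK
Dual feasibility (all lambda_i >= 0): OK
Complementary slackness (lambda_i * g_i(x) = 0 for all i): OK

Verdict: yes, KKT holds.

yes


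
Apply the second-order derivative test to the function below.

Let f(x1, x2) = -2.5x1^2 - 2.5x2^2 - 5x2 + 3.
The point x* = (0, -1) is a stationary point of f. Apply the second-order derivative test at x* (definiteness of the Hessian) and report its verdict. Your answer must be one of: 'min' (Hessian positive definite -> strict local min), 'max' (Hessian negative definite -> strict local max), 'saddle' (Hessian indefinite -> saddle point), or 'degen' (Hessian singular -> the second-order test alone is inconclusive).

Compute the Hessian H = grad^2 f:
  H = [[-5, 0], [0, -5]]
Verify stationarity: grad f(x*) = H x* + g = (0, 0).
Eigenvalues of H: -5, -5.
Both eigenvalues < 0, so H is negative definite -> x* is a strict local max.

max


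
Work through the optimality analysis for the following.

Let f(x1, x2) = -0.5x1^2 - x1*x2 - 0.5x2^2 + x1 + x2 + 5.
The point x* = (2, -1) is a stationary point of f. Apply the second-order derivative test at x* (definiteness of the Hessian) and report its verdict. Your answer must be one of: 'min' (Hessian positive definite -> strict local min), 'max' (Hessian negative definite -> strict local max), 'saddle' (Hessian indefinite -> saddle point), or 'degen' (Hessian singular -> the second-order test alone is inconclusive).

Compute the Hessian H = grad^2 f:
  H = [[-1, -1], [-1, -1]]
Verify stationarity: grad f(x*) = H x* + g = (0, 0).
Eigenvalues of H: -2, 0.
H has a zero eigenvalue (singular; negative semidefinite but not definite), so H is neither positive definite, negative definite, nor indefinite. The second-order test alone is inconclusive -> degen.
(Indeed, f is constant along the null direction of H through x*, so x* is not a strict local extremum.)

degen


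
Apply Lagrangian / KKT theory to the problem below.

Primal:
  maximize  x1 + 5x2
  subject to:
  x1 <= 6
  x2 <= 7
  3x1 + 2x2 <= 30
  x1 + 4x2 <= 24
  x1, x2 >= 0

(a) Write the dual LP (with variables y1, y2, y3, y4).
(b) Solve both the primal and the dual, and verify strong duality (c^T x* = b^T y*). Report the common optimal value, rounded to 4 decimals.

The standard primal-dual pair for 'max c^T x s.t. A x <= b, x >= 0' is:
  Dual:  min b^T y  s.t.  A^T y >= c,  y >= 0.

So the dual LP is:
  minimize  6y1 + 7y2 + 30y3 + 24y4
  subject to:
    y1 + 3y3 + y4 >= 1
    y2 + 2y3 + 4y4 >= 5
    y1, y2, y3, y4 >= 0

Solving the primal: x* = (0, 6).
  primal value c^T x* = 30.
Solving the dual: y* = (0, 0, 0, 1.25).
  dual value b^T y* = 30.
Strong duality: c^T x* = b^T y*. Confirmed.

30


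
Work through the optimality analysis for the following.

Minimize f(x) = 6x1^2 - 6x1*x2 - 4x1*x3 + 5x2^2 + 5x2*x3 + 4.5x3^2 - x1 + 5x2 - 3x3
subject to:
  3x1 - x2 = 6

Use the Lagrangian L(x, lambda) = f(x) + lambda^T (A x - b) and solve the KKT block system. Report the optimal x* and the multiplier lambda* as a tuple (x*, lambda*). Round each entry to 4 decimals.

Form the Lagrangian:
  L(x, lambda) = (1/2) x^T Q x + c^T x + lambda^T (A x - b)
Stationarity (grad_x L = 0): Q x + c + A^T lambda = 0.
Primal feasibility: A x = b.

This gives the KKT block system:
  [ Q   A^T ] [ x     ]   [-c ]
  [ A    0  ] [ lambda ] = [ b ]

Solving the linear system:
  x*      = (1.7061, -0.8816, 1.5814)
  lambda* = (-6.1459)
  f(x*)   = 13.0085

x* = (1.7061, -0.8816, 1.5814), lambda* = (-6.1459)


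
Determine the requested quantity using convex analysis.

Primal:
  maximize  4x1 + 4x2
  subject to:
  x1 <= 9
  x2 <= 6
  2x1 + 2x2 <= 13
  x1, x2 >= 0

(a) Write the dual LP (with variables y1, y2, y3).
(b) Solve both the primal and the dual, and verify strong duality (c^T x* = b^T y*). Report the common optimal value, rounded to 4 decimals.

The standard primal-dual pair for 'max c^T x s.t. A x <= b, x >= 0' is:
  Dual:  min b^T y  s.t.  A^T y >= c,  y >= 0.

So the dual LP is:
  minimize  9y1 + 6y2 + 13y3
  subject to:
    y1 + 2y3 >= 4
    y2 + 2y3 >= 4
    y1, y2, y3 >= 0

Solving the primal: x* = (6.5, 0).
  primal value c^T x* = 26.
Solving the dual: y* = (0, 0, 2).
  dual value b^T y* = 26.
Strong duality: c^T x* = b^T y*. Confirmed.

26


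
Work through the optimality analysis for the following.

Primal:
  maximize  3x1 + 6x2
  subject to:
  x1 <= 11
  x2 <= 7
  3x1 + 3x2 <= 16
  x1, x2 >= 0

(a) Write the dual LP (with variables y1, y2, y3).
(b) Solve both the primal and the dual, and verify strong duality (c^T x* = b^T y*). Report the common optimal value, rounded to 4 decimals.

The standard primal-dual pair for 'max c^T x s.t. A x <= b, x >= 0' is:
  Dual:  min b^T y  s.t.  A^T y >= c,  y >= 0.

So the dual LP is:
  minimize  11y1 + 7y2 + 16y3
  subject to:
    y1 + 3y3 >= 3
    y2 + 3y3 >= 6
    y1, y2, y3 >= 0

Solving the primal: x* = (0, 5.3333).
  primal value c^T x* = 32.
Solving the dual: y* = (0, 0, 2).
  dual value b^T y* = 32.
Strong duality: c^T x* = b^T y*. Confirmed.

32


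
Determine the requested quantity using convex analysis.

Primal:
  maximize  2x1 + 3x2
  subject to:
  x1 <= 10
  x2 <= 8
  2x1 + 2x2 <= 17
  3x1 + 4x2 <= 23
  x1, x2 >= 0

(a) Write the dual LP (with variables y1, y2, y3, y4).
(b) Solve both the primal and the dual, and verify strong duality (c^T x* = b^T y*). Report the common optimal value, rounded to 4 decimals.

The standard primal-dual pair for 'max c^T x s.t. A x <= b, x >= 0' is:
  Dual:  min b^T y  s.t.  A^T y >= c,  y >= 0.

So the dual LP is:
  minimize  10y1 + 8y2 + 17y3 + 23y4
  subject to:
    y1 + 2y3 + 3y4 >= 2
    y2 + 2y3 + 4y4 >= 3
    y1, y2, y3, y4 >= 0

Solving the primal: x* = (0, 5.75).
  primal value c^T x* = 17.25.
Solving the dual: y* = (0, 0, 0, 0.75).
  dual value b^T y* = 17.25.
Strong duality: c^T x* = b^T y*. Confirmed.

17.25


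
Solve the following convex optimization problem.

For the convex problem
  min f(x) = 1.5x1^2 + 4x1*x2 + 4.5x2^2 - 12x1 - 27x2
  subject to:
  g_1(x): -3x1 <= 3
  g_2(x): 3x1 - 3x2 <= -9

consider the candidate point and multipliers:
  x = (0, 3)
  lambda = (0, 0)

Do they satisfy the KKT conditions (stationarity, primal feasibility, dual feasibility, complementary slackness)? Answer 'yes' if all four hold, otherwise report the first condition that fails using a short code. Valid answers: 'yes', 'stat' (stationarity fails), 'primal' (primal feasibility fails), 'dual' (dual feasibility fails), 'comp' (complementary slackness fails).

Gradient of f: grad f(x) = Q x + c = (0, 0)
Constraint values g_i(x) = a_i^T x - b_i:
  g_1((0, 3)) = -3
  g_2((0, 3)) = 0
Stationarity residual: grad f(x) + sum_i lambda_i a_i = (0, 0)
  -> stationarity OK
Primal feasibility (all g_i <= 0): OK
Dual feasibility (all lambda_i >= 0): OK
Complementary slackness (lambda_i * g_i(x) = 0 for all i): OK

Verdict: yes, KKT holds.

yes


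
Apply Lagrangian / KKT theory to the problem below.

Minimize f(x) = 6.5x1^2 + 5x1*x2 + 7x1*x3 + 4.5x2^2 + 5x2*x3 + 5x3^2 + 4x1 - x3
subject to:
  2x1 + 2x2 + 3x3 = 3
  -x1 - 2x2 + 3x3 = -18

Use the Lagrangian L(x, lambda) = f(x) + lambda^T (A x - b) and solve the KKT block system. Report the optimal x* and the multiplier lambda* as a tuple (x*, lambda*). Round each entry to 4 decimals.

Form the Lagrangian:
  L(x, lambda) = (1/2) x^T Q x + c^T x + lambda^T (A x - b)
Stationarity (grad_x L = 0): Q x + c + A^T lambda = 0.
Primal feasibility: A x = b.

This gives the KKT block system:
  [ Q   A^T ] [ x     ]   [-c ]
  [ A    0  ] [ lambda ] = [ b ]

Solving the linear system:
  x*      = (1.3687, 4.2235, -2.7281)
  lambda* = (-8.2064, 7.4007)
  f(x*)   = 83.0174

x* = (1.3687, 4.2235, -2.7281), lambda* = (-8.2064, 7.4007)


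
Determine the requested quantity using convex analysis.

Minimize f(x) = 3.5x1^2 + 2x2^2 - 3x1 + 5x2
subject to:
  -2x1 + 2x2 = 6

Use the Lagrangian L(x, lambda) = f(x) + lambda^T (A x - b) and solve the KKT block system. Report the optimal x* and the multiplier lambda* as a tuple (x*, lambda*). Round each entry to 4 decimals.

Form the Lagrangian:
  L(x, lambda) = (1/2) x^T Q x + c^T x + lambda^T (A x - b)
Stationarity (grad_x L = 0): Q x + c + A^T lambda = 0.
Primal feasibility: A x = b.

This gives the KKT block system:
  [ Q   A^T ] [ x     ]   [-c ]
  [ A    0  ] [ lambda ] = [ b ]

Solving the linear system:
  x*      = (-1.2727, 1.7273)
  lambda* = (-5.9545)
  f(x*)   = 24.0909

x* = (-1.2727, 1.7273), lambda* = (-5.9545)


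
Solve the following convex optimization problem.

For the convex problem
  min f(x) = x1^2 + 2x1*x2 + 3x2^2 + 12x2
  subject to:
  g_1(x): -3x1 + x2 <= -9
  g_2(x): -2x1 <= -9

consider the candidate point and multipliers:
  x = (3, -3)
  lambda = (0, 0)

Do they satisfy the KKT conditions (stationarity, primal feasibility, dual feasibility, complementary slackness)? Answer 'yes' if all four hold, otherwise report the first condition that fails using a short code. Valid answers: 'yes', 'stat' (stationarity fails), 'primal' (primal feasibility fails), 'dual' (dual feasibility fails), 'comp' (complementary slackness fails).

Gradient of f: grad f(x) = Q x + c = (0, 0)
Constraint values g_i(x) = a_i^T x - b_i:
  g_1((3, -3)) = -3
  g_2((3, -3)) = 3
Stationarity residual: grad f(x) + sum_i lambda_i a_i = (0, 0)
  -> stationarity OK
Primal feasibility (all g_i <= 0): FAILS
Dual feasibility (all lambda_i >= 0): OK
Complementary slackness (lambda_i * g_i(x) = 0 for all i): OK

Verdict: the first failing condition is primal_feasibility -> primal.

primal
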